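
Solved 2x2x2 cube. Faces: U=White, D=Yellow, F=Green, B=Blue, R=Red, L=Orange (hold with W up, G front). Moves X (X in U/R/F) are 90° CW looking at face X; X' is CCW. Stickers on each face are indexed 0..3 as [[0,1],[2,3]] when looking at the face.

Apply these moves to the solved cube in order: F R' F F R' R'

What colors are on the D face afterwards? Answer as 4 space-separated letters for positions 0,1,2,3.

After move 1 (F): F=GGGG U=WWOO R=WRWR D=RRYY L=OYOY
After move 2 (R'): R=RRWW U=WBOB F=GWGO D=RGYG B=YBRB
After move 3 (F): F=GGOW U=WBYY R=ORBW D=WRYG L=OROG
After move 4 (F): F=OGWG U=WBGR R=YRYW D=BOYG L=OWOR
After move 5 (R'): R=RWYY U=WRGY F=OBWR D=BGYG B=GBOB
After move 6 (R'): R=WYRY U=WOGG F=ORWY D=BBYR B=GBGB
Query: D face = BBYR

Answer: B B Y R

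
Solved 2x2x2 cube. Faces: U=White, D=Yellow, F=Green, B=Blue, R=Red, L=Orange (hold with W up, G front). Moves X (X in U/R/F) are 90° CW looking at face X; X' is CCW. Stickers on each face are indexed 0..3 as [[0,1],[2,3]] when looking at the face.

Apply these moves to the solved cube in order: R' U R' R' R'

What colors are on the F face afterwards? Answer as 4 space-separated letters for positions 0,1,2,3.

Answer: R G G G

Derivation:
After move 1 (R'): R=RRRR U=WBWB F=GWGW D=YGYG B=YBYB
After move 2 (U): U=WWBB F=RRGW R=YBRR B=OOYB L=GWOO
After move 3 (R'): R=BRYR U=WYBO F=RWGB D=YRYW B=GOGB
After move 4 (R'): R=RRBY U=WGBG F=RYGO D=YWYB B=WORB
After move 5 (R'): R=RYRB U=WRBW F=RGGG D=YYYO B=BOWB
Query: F face = RGGG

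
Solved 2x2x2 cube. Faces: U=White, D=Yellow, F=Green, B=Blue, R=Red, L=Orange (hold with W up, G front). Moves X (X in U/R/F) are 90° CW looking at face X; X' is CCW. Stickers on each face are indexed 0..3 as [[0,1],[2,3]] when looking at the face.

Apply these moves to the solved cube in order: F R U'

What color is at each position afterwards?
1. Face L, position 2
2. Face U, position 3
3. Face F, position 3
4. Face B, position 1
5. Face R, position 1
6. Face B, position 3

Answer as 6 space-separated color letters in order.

After move 1 (F): F=GGGG U=WWOO R=WRWR D=RRYY L=OYOY
After move 2 (R): R=WWRR U=WGOG F=GRGY D=RBYB B=OBWB
After move 3 (U'): U=GGWO F=OYGY R=GRRR B=WWWB L=OBOY
Query 1: L[2] = O
Query 2: U[3] = O
Query 3: F[3] = Y
Query 4: B[1] = W
Query 5: R[1] = R
Query 6: B[3] = B

Answer: O O Y W R B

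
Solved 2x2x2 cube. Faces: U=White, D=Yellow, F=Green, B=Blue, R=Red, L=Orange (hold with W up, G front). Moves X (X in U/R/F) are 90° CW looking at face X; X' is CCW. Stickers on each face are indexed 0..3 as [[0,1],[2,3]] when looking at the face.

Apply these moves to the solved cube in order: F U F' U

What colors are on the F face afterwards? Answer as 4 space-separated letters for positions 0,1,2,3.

After move 1 (F): F=GGGG U=WWOO R=WRWR D=RRYY L=OYOY
After move 2 (U): U=OWOW F=WRGG R=BBWR B=OYBB L=GGOY
After move 3 (F'): F=RGWG U=OWBW R=RBRR D=GYYY L=GWOO
After move 4 (U): U=BOWW F=RBWG R=OYRR B=GWBB L=RGOO
Query: F face = RBWG

Answer: R B W G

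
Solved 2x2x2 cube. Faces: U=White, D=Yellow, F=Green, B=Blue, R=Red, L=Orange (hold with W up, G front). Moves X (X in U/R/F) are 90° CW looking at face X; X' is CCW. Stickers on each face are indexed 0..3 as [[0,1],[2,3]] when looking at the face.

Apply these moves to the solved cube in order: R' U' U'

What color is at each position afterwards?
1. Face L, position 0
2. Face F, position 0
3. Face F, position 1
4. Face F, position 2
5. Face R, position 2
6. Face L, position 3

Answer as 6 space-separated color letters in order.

After move 1 (R'): R=RRRR U=WBWB F=GWGW D=YGYG B=YBYB
After move 2 (U'): U=BBWW F=OOGW R=GWRR B=RRYB L=YBOO
After move 3 (U'): U=BWBW F=YBGW R=OORR B=GWYB L=RROO
Query 1: L[0] = R
Query 2: F[0] = Y
Query 3: F[1] = B
Query 4: F[2] = G
Query 5: R[2] = R
Query 6: L[3] = O

Answer: R Y B G R O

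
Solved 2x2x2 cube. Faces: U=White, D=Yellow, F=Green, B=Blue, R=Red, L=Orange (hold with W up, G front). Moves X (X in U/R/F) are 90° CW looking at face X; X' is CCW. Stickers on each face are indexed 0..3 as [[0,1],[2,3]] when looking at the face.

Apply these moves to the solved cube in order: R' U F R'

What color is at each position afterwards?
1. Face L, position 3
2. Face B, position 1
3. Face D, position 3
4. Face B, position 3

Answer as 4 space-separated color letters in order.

Answer: G O R B

Derivation:
After move 1 (R'): R=RRRR U=WBWB F=GWGW D=YGYG B=YBYB
After move 2 (U): U=WWBB F=RRGW R=YBRR B=OOYB L=GWOO
After move 3 (F): F=GRWR U=WWOW R=BBBR D=RYYG L=GYOG
After move 4 (R'): R=BRBB U=WYOO F=GWWW D=RRYR B=GOYB
Query 1: L[3] = G
Query 2: B[1] = O
Query 3: D[3] = R
Query 4: B[3] = B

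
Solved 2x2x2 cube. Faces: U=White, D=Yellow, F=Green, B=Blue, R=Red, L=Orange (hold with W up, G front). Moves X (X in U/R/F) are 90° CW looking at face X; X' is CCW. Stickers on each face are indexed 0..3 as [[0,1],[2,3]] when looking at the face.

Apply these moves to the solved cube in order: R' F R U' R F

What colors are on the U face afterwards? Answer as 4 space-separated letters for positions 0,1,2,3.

After move 1 (R'): R=RRRR U=WBWB F=GWGW D=YGYG B=YBYB
After move 2 (F): F=GGWW U=WBOO R=WRBR D=RRYG L=OYOG
After move 3 (R): R=BWRR U=WGOW F=GRWG D=RYYY B=OBBB
After move 4 (U'): U=GWWO F=OYWG R=GRRR B=BWBB L=OBOG
After move 5 (R): R=RGRR U=GYWG F=OYWY D=RBYB B=OWWB
After move 6 (F): F=WOYY U=GYGB R=WGGR D=RRYB L=OROB
Query: U face = GYGB

Answer: G Y G B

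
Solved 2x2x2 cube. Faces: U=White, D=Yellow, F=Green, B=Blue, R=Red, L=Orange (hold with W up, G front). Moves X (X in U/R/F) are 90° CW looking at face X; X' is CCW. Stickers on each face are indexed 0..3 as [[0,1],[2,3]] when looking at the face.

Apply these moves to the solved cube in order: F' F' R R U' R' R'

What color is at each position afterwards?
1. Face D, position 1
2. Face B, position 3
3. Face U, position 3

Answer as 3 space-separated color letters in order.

Answer: Y B Y

Derivation:
After move 1 (F'): F=GGGG U=WWRR R=YRYR D=OOYY L=OWOW
After move 2 (F'): F=GGGG U=WWYY R=OROR D=WWYY L=OROR
After move 3 (R): R=OORR U=WGYG F=GWGY D=WBYB B=YBWB
After move 4 (R): R=RORO U=WWYY F=GBGB D=WWYY B=GBGB
After move 5 (U'): U=WYWY F=ORGB R=GBRO B=ROGB L=GBOR
After move 6 (R'): R=BOGR U=WGWR F=OYGY D=WRYB B=YOWB
After move 7 (R'): R=ORBG U=WWWY F=OGGR D=WYYY B=BORB
Query 1: D[1] = Y
Query 2: B[3] = B
Query 3: U[3] = Y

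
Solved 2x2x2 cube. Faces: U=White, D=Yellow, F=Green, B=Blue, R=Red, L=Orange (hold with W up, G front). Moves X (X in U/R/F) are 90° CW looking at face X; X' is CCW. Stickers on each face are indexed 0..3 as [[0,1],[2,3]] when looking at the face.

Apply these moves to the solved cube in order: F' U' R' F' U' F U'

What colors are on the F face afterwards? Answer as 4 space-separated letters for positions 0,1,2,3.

After move 1 (F'): F=GGGG U=WWRR R=YRYR D=OOYY L=OWOW
After move 2 (U'): U=WRWR F=OWGG R=GGYR B=YRBB L=BBOW
After move 3 (R'): R=GRGY U=WBWY F=ORGR D=OWYG B=YROB
After move 4 (F'): F=RROG U=WBGG R=WROY D=BWYG L=BYOW
After move 5 (U'): U=BGWG F=BYOG R=RROY B=WROB L=YROW
After move 6 (F): F=OBGY U=BGWR R=WRGY D=ORYG L=YBOW
After move 7 (U'): U=GRBW F=YBGY R=OBGY B=WROB L=WROW
Query: F face = YBGY

Answer: Y B G Y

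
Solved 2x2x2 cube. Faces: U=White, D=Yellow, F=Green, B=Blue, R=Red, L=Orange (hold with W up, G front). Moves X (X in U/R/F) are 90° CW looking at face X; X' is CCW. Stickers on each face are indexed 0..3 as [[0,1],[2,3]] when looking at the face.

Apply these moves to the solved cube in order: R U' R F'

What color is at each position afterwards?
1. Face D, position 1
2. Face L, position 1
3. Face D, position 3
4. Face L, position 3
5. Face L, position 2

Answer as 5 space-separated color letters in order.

Answer: O Y R W O

Derivation:
After move 1 (R): R=RRRR U=WGWG F=GYGY D=YBYB B=WBWB
After move 2 (U'): U=GGWW F=OOGY R=GYRR B=RRWB L=WBOO
After move 3 (R): R=RGRY U=GOWY F=OBGB D=YWYR B=WRGB
After move 4 (F'): F=BBOG U=GORR R=WGYY D=BOYR L=WYOW
Query 1: D[1] = O
Query 2: L[1] = Y
Query 3: D[3] = R
Query 4: L[3] = W
Query 5: L[2] = O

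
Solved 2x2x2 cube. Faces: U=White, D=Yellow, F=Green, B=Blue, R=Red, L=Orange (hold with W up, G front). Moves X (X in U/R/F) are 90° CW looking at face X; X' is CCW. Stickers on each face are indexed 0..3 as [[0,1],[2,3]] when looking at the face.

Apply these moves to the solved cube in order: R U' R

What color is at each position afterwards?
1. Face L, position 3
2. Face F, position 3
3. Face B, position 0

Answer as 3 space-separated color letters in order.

After move 1 (R): R=RRRR U=WGWG F=GYGY D=YBYB B=WBWB
After move 2 (U'): U=GGWW F=OOGY R=GYRR B=RRWB L=WBOO
After move 3 (R): R=RGRY U=GOWY F=OBGB D=YWYR B=WRGB
Query 1: L[3] = O
Query 2: F[3] = B
Query 3: B[0] = W

Answer: O B W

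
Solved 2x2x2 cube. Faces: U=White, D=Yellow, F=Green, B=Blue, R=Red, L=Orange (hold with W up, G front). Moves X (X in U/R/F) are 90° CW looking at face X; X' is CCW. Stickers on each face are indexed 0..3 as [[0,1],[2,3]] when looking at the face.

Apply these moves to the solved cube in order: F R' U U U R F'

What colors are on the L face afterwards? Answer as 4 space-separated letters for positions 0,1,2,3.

After move 1 (F): F=GGGG U=WWOO R=WRWR D=RRYY L=OYOY
After move 2 (R'): R=RRWW U=WBOB F=GWGO D=RGYG B=YBRB
After move 3 (U): U=OWBB F=RRGO R=YBWW B=OYRB L=GWOY
After move 4 (U): U=BOBW F=YBGO R=OYWW B=GWRB L=RROY
After move 5 (U): U=BBWO F=OYGO R=GWWW B=RRRB L=YBOY
After move 6 (R): R=WGWW U=BYWO F=OGGG D=RRYR B=ORBB
After move 7 (F'): F=GGOG U=BYWW R=RGRW D=BYYR L=YOOW
Query: L face = YOOW

Answer: Y O O W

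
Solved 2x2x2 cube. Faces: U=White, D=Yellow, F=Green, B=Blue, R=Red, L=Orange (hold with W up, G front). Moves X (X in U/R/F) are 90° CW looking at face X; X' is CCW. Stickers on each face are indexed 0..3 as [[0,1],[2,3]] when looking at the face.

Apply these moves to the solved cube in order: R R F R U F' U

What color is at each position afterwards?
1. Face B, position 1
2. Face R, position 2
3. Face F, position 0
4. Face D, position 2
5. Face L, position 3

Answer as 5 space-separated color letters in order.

After move 1 (R): R=RRRR U=WGWG F=GYGY D=YBYB B=WBWB
After move 2 (R): R=RRRR U=WYWY F=GBGB D=YWYW B=GBGB
After move 3 (F): F=GGBB U=WYOO R=WRYR D=RRYW L=OYOW
After move 4 (R): R=YWRR U=WGOB F=GRBW D=RGYG B=OBYB
After move 5 (U): U=OWBG F=YWBW R=OBRR B=OYYB L=GROW
After move 6 (F'): F=WWYB U=OWOR R=GBRR D=RWYG L=GGOB
After move 7 (U): U=OORW F=GBYB R=OYRR B=GGYB L=WWOB
Query 1: B[1] = G
Query 2: R[2] = R
Query 3: F[0] = G
Query 4: D[2] = Y
Query 5: L[3] = B

Answer: G R G Y B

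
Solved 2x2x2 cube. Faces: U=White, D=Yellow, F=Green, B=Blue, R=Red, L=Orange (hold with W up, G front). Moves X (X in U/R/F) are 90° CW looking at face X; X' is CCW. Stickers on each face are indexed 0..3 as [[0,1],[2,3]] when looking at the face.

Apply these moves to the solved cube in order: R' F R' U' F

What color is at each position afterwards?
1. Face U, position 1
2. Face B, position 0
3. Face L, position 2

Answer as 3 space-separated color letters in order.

Answer: Y R O

Derivation:
After move 1 (R'): R=RRRR U=WBWB F=GWGW D=YGYG B=YBYB
After move 2 (F): F=GGWW U=WBOO R=WRBR D=RRYG L=OYOG
After move 3 (R'): R=RRWB U=WYOY F=GBWO D=RGYW B=GBRB
After move 4 (U'): U=YYWO F=OYWO R=GBWB B=RRRB L=GBOG
After move 5 (F): F=WOOY U=YYGB R=WBOB D=WGYW L=GROG
Query 1: U[1] = Y
Query 2: B[0] = R
Query 3: L[2] = O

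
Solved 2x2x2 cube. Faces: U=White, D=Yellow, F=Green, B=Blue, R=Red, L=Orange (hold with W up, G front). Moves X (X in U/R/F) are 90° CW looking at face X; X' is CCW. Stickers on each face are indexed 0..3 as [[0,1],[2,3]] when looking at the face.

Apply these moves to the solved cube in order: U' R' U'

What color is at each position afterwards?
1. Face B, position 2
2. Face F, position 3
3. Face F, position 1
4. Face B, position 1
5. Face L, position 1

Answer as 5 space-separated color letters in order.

Answer: Y W B R R

Derivation:
After move 1 (U'): U=WWWW F=OOGG R=GGRR B=RRBB L=BBOO
After move 2 (R'): R=GRGR U=WBWR F=OWGW D=YOYG B=YRYB
After move 3 (U'): U=BRWW F=BBGW R=OWGR B=GRYB L=YROO
Query 1: B[2] = Y
Query 2: F[3] = W
Query 3: F[1] = B
Query 4: B[1] = R
Query 5: L[1] = R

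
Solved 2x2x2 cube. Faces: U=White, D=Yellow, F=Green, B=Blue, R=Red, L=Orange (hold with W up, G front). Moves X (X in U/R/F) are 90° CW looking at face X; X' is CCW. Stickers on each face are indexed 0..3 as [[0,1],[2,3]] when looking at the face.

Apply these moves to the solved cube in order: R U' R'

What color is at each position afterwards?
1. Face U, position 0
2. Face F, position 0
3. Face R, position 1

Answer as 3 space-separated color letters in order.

Answer: G O R

Derivation:
After move 1 (R): R=RRRR U=WGWG F=GYGY D=YBYB B=WBWB
After move 2 (U'): U=GGWW F=OOGY R=GYRR B=RRWB L=WBOO
After move 3 (R'): R=YRGR U=GWWR F=OGGW D=YOYY B=BRBB
Query 1: U[0] = G
Query 2: F[0] = O
Query 3: R[1] = R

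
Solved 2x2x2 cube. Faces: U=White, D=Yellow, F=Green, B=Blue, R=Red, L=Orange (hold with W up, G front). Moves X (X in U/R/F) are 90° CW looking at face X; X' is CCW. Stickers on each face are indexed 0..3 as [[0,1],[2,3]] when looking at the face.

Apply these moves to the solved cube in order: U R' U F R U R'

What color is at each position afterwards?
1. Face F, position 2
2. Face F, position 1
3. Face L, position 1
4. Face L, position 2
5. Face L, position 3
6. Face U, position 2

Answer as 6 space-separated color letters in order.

After move 1 (U): U=WWWW F=RRGG R=BBRR B=OOBB L=GGOO
After move 2 (R'): R=BRBR U=WBWO F=RWGW D=YRYG B=YOYB
After move 3 (U): U=WWOB F=BRGW R=YOBR B=GGYB L=RWOO
After move 4 (F): F=GBWR U=WWOW R=OOBR D=BYYG L=RYOR
After move 5 (R): R=BORO U=WBOR F=GYWG D=BYYG B=WGWB
After move 6 (U): U=OWRB F=BOWG R=WGRO B=RYWB L=GYOR
After move 7 (R'): R=GOWR U=OWRR F=BWWB D=BOYG B=GYYB
Query 1: F[2] = W
Query 2: F[1] = W
Query 3: L[1] = Y
Query 4: L[2] = O
Query 5: L[3] = R
Query 6: U[2] = R

Answer: W W Y O R R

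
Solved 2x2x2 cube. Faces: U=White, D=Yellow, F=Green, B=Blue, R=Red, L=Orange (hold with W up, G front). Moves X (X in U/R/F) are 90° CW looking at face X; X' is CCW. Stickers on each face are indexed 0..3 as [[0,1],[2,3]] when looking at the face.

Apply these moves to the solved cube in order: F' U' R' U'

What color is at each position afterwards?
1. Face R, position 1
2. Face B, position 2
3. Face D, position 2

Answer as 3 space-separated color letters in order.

Answer: R O Y

Derivation:
After move 1 (F'): F=GGGG U=WWRR R=YRYR D=OOYY L=OWOW
After move 2 (U'): U=WRWR F=OWGG R=GGYR B=YRBB L=BBOW
After move 3 (R'): R=GRGY U=WBWY F=ORGR D=OWYG B=YROB
After move 4 (U'): U=BYWW F=BBGR R=ORGY B=GROB L=YROW
Query 1: R[1] = R
Query 2: B[2] = O
Query 3: D[2] = Y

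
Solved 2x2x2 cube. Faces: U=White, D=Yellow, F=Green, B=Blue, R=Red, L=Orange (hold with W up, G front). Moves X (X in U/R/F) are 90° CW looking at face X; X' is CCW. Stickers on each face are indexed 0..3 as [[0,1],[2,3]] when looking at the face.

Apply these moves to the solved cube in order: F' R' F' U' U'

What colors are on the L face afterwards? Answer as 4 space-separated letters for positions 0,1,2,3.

Answer: G R O R

Derivation:
After move 1 (F'): F=GGGG U=WWRR R=YRYR D=OOYY L=OWOW
After move 2 (R'): R=RRYY U=WBRB F=GWGR D=OGYG B=YBOB
After move 3 (F'): F=WRGG U=WBRY R=GROY D=WWYG L=OBOR
After move 4 (U'): U=BYWR F=OBGG R=WROY B=GROB L=YBOR
After move 5 (U'): U=YRBW F=YBGG R=OBOY B=WROB L=GROR
Query: L face = GROR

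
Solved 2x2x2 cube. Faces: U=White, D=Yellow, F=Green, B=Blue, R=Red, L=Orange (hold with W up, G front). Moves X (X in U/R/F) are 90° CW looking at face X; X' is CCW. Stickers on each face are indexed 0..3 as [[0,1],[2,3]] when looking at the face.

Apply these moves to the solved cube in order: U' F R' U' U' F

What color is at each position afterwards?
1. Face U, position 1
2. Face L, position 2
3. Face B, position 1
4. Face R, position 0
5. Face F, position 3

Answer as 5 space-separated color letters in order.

After move 1 (U'): U=WWWW F=OOGG R=GGRR B=RRBB L=BBOO
After move 2 (F): F=GOGO U=WWOB R=WGWR D=RGYY L=BYOY
After move 3 (R'): R=GRWW U=WBOR F=GWGB D=ROYO B=YRGB
After move 4 (U'): U=BRWO F=BYGB R=GWWW B=GRGB L=YROY
After move 5 (U'): U=ROBW F=YRGB R=BYWW B=GWGB L=GROY
After move 6 (F): F=GYBR U=ROYR R=BYWW D=WBYO L=GROO
Query 1: U[1] = O
Query 2: L[2] = O
Query 3: B[1] = W
Query 4: R[0] = B
Query 5: F[3] = R

Answer: O O W B R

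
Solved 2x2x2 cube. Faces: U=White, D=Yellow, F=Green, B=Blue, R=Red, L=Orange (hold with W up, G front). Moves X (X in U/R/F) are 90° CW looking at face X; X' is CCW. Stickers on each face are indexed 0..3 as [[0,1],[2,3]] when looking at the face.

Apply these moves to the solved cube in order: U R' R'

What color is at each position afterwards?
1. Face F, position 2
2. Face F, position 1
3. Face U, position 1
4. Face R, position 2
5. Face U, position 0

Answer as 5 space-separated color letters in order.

After move 1 (U): U=WWWW F=RRGG R=BBRR B=OOBB L=GGOO
After move 2 (R'): R=BRBR U=WBWO F=RWGW D=YRYG B=YOYB
After move 3 (R'): R=RRBB U=WYWY F=RBGO D=YWYW B=GORB
Query 1: F[2] = G
Query 2: F[1] = B
Query 3: U[1] = Y
Query 4: R[2] = B
Query 5: U[0] = W

Answer: G B Y B W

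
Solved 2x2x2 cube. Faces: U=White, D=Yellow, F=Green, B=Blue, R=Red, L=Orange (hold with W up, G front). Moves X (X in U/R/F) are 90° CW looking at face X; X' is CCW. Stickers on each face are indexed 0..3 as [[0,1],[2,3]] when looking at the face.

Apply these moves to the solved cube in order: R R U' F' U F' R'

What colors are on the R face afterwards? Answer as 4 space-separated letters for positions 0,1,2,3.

Answer: R R O B

Derivation:
After move 1 (R): R=RRRR U=WGWG F=GYGY D=YBYB B=WBWB
After move 2 (R): R=RRRR U=WYWY F=GBGB D=YWYW B=GBGB
After move 3 (U'): U=YYWW F=OOGB R=GBRR B=RRGB L=GBOO
After move 4 (F'): F=OBOG U=YYGR R=WBYR D=BOYW L=GWOW
After move 5 (U): U=GYRY F=WBOG R=RRYR B=GWGB L=OBOW
After move 6 (F'): F=BGWO U=GYRY R=ORBR D=BWYW L=OYOR
After move 7 (R'): R=RROB U=GGRG F=BYWY D=BGYO B=WWWB
Query: R face = RROB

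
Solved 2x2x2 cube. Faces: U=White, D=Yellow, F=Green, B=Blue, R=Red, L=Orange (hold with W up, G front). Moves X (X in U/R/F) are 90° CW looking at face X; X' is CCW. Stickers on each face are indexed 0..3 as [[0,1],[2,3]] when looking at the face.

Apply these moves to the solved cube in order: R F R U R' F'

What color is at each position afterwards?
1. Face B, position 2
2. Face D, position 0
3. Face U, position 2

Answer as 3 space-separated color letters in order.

Answer: W R B

Derivation:
After move 1 (R): R=RRRR U=WGWG F=GYGY D=YBYB B=WBWB
After move 2 (F): F=GGYY U=WGOO R=WRGR D=RRYB L=OYOB
After move 3 (R): R=GWRR U=WGOY F=GRYB D=RWYW B=OBGB
After move 4 (U): U=OWYG F=GWYB R=OBRR B=OYGB L=GROB
After move 5 (R'): R=BROR U=OGYO F=GWYG D=RWYB B=WYWB
After move 6 (F'): F=WGGY U=OGBO R=WRRR D=RBYB L=GOOY
Query 1: B[2] = W
Query 2: D[0] = R
Query 3: U[2] = B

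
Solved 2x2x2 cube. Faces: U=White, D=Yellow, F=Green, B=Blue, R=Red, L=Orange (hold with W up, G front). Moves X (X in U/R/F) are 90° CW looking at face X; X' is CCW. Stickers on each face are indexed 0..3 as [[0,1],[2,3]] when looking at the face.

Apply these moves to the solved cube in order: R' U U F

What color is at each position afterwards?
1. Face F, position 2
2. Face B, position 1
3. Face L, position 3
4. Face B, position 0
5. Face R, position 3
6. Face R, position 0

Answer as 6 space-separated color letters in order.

Answer: W W G G R B

Derivation:
After move 1 (R'): R=RRRR U=WBWB F=GWGW D=YGYG B=YBYB
After move 2 (U): U=WWBB F=RRGW R=YBRR B=OOYB L=GWOO
After move 3 (U): U=BWBW F=YBGW R=OORR B=GWYB L=RROO
After move 4 (F): F=GYWB U=BWOR R=BOWR D=ROYG L=RYOG
Query 1: F[2] = W
Query 2: B[1] = W
Query 3: L[3] = G
Query 4: B[0] = G
Query 5: R[3] = R
Query 6: R[0] = B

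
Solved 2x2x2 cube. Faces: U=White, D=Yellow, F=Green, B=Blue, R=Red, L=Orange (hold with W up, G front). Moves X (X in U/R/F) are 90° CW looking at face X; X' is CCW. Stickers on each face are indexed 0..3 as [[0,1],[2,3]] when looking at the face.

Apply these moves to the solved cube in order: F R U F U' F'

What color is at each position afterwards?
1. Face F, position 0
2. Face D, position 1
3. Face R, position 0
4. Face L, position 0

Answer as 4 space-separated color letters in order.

After move 1 (F): F=GGGG U=WWOO R=WRWR D=RRYY L=OYOY
After move 2 (R): R=WWRR U=WGOG F=GRGY D=RBYB B=OBWB
After move 3 (U): U=OWGG F=WWGY R=OBRR B=OYWB L=GROY
After move 4 (F): F=GWYW U=OWYR R=GBGR D=ROYB L=GROB
After move 5 (U'): U=WROY F=GRYW R=GWGR B=GBWB L=OYOB
After move 6 (F'): F=RWGY U=WRGG R=OWRR D=YBYB L=OYOO
Query 1: F[0] = R
Query 2: D[1] = B
Query 3: R[0] = O
Query 4: L[0] = O

Answer: R B O O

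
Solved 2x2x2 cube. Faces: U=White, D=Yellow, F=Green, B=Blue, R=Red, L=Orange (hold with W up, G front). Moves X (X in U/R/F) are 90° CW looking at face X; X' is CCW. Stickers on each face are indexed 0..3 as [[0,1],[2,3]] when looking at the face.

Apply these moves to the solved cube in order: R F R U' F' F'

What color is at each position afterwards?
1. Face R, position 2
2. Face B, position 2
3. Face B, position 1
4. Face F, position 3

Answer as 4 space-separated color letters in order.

After move 1 (R): R=RRRR U=WGWG F=GYGY D=YBYB B=WBWB
After move 2 (F): F=GGYY U=WGOO R=WRGR D=RRYB L=OYOB
After move 3 (R): R=GWRR U=WGOY F=GRYB D=RWYW B=OBGB
After move 4 (U'): U=GYWO F=OYYB R=GRRR B=GWGB L=OBOB
After move 5 (F'): F=YBOY U=GYGR R=WRRR D=BBYW L=OOOW
After move 6 (F'): F=BYYO U=GYWR R=BRBR D=OWYW L=OROG
Query 1: R[2] = B
Query 2: B[2] = G
Query 3: B[1] = W
Query 4: F[3] = O

Answer: B G W O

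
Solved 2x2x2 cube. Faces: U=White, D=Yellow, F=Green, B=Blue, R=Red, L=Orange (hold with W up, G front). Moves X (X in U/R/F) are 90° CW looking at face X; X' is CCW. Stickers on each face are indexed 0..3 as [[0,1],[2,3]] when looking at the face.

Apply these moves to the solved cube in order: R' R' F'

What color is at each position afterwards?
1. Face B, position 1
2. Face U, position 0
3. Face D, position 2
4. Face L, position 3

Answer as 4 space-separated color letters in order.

After move 1 (R'): R=RRRR U=WBWB F=GWGW D=YGYG B=YBYB
After move 2 (R'): R=RRRR U=WYWY F=GBGB D=YWYW B=GBGB
After move 3 (F'): F=BBGG U=WYRR R=WRYR D=OOYW L=OYOW
Query 1: B[1] = B
Query 2: U[0] = W
Query 3: D[2] = Y
Query 4: L[3] = W

Answer: B W Y W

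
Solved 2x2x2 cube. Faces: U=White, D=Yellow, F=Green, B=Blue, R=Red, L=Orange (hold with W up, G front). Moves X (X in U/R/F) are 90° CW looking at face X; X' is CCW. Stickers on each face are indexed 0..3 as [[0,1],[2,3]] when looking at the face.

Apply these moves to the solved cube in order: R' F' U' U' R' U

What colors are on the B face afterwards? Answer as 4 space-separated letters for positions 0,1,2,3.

After move 1 (R'): R=RRRR U=WBWB F=GWGW D=YGYG B=YBYB
After move 2 (F'): F=WWGG U=WBRR R=GRYR D=OOYG L=OBOW
After move 3 (U'): U=BRWR F=OBGG R=WWYR B=GRYB L=YBOW
After move 4 (U'): U=RRBW F=YBGG R=OBYR B=WWYB L=GROW
After move 5 (R'): R=BROY U=RYBW F=YRGW D=OBYG B=GWOB
After move 6 (U): U=BRWY F=BRGW R=GWOY B=GROB L=YROW
Query: B face = GROB

Answer: G R O B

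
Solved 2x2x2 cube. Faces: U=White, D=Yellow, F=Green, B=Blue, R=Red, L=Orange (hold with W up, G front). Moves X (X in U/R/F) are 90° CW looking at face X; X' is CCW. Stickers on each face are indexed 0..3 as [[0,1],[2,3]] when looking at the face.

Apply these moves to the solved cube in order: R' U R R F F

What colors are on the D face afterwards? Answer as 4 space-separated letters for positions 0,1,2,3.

After move 1 (R'): R=RRRR U=WBWB F=GWGW D=YGYG B=YBYB
After move 2 (U): U=WWBB F=RRGW R=YBRR B=OOYB L=GWOO
After move 3 (R): R=RYRB U=WRBW F=RGGG D=YYYO B=BOWB
After move 4 (R): R=RRBY U=WGBG F=RYGO D=YWYB B=WORB
After move 5 (F): F=GROY U=WGOW R=BRGY D=BRYB L=GYOW
After move 6 (F): F=OGYR U=WGWY R=ORWY D=GBYB L=GBOR
Query: D face = GBYB

Answer: G B Y B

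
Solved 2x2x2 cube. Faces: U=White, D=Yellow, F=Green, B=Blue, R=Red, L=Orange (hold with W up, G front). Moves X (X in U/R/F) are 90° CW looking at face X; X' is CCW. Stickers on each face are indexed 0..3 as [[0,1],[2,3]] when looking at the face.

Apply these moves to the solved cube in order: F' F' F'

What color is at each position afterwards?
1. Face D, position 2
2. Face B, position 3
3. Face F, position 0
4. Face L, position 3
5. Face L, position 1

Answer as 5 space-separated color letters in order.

Answer: Y B G Y Y

Derivation:
After move 1 (F'): F=GGGG U=WWRR R=YRYR D=OOYY L=OWOW
After move 2 (F'): F=GGGG U=WWYY R=OROR D=WWYY L=OROR
After move 3 (F'): F=GGGG U=WWOO R=WRWR D=RRYY L=OYOY
Query 1: D[2] = Y
Query 2: B[3] = B
Query 3: F[0] = G
Query 4: L[3] = Y
Query 5: L[1] = Y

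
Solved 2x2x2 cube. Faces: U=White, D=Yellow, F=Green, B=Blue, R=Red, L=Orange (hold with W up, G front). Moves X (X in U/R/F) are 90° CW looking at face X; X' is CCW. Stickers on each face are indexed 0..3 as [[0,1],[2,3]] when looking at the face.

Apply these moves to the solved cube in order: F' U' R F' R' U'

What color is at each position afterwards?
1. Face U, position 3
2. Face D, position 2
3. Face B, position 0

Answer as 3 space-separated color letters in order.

After move 1 (F'): F=GGGG U=WWRR R=YRYR D=OOYY L=OWOW
After move 2 (U'): U=WRWR F=OWGG R=GGYR B=YRBB L=BBOW
After move 3 (R): R=YGRG U=WWWG F=OOGY D=OBYY B=RRRB
After move 4 (F'): F=OYOG U=WWYR R=BGOG D=BWYY L=BGOW
After move 5 (R'): R=GGBO U=WRYR F=OWOR D=BYYG B=YRWB
After move 6 (U'): U=RRWY F=BGOR R=OWBO B=GGWB L=YROW
Query 1: U[3] = Y
Query 2: D[2] = Y
Query 3: B[0] = G

Answer: Y Y G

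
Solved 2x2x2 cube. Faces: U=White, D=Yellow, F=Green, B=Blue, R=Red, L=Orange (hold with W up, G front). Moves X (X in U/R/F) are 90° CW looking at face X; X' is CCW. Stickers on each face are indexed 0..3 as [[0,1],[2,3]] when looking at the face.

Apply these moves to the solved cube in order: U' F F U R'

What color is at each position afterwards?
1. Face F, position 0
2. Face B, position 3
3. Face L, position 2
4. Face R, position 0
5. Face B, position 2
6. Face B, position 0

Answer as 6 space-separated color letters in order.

Answer: O B O R W Y

Derivation:
After move 1 (U'): U=WWWW F=OOGG R=GGRR B=RRBB L=BBOO
After move 2 (F): F=GOGO U=WWOB R=WGWR D=RGYY L=BYOY
After move 3 (F): F=GGOO U=WWYY R=OGBR D=WWYY L=BROG
After move 4 (U): U=YWYW F=OGOO R=RRBR B=BRBB L=GGOG
After move 5 (R'): R=RRRB U=YBYB F=OWOW D=WGYO B=YRWB
Query 1: F[0] = O
Query 2: B[3] = B
Query 3: L[2] = O
Query 4: R[0] = R
Query 5: B[2] = W
Query 6: B[0] = Y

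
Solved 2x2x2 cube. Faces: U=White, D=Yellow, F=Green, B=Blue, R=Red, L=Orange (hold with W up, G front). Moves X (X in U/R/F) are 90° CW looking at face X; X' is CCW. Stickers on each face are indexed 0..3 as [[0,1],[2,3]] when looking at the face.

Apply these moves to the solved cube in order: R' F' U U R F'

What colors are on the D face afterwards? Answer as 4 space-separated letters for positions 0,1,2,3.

After move 1 (R'): R=RRRR U=WBWB F=GWGW D=YGYG B=YBYB
After move 2 (F'): F=WWGG U=WBRR R=GRYR D=OOYG L=OBOW
After move 3 (U): U=RWRB F=GRGG R=YBYR B=OBYB L=WWOW
After move 4 (U): U=RRBW F=YBGG R=OBYR B=WWYB L=GROW
After move 5 (R): R=YORB U=RBBG F=YOGG D=OYYW B=WWRB
After move 6 (F'): F=OGYG U=RBYR R=YOOB D=RWYW L=GGOB
Query: D face = RWYW

Answer: R W Y W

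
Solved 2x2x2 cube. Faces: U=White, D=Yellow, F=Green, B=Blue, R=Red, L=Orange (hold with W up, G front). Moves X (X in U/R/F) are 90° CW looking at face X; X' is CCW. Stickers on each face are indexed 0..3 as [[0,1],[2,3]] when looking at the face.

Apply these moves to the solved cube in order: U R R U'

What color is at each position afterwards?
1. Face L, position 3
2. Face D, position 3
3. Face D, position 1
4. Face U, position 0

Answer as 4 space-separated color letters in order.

Answer: O W W Y

Derivation:
After move 1 (U): U=WWWW F=RRGG R=BBRR B=OOBB L=GGOO
After move 2 (R): R=RBRB U=WRWG F=RYGY D=YBYO B=WOWB
After move 3 (R): R=RRBB U=WYWY F=RBGO D=YWYW B=GORB
After move 4 (U'): U=YYWW F=GGGO R=RBBB B=RRRB L=GOOO
Query 1: L[3] = O
Query 2: D[3] = W
Query 3: D[1] = W
Query 4: U[0] = Y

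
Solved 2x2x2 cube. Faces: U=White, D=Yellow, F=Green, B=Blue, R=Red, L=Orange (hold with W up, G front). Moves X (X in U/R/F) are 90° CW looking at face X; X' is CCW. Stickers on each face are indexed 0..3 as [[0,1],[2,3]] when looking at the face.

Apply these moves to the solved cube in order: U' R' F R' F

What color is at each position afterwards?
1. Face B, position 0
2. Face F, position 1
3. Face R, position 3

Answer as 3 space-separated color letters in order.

After move 1 (U'): U=WWWW F=OOGG R=GGRR B=RRBB L=BBOO
After move 2 (R'): R=GRGR U=WBWR F=OWGW D=YOYG B=YRYB
After move 3 (F): F=GOWW U=WBOB R=WRRR D=GGYG L=BYOO
After move 4 (R'): R=RRWR U=WYOY F=GBWB D=GOYW B=GRGB
After move 5 (F): F=WGBB U=WYOY R=ORYR D=WRYW L=BGOO
Query 1: B[0] = G
Query 2: F[1] = G
Query 3: R[3] = R

Answer: G G R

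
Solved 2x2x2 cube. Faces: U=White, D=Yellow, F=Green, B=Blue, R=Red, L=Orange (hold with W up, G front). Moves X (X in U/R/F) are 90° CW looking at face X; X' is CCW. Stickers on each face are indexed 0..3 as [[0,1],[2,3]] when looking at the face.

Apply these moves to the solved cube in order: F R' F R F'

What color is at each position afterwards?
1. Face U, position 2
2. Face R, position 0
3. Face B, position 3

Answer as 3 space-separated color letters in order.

After move 1 (F): F=GGGG U=WWOO R=WRWR D=RRYY L=OYOY
After move 2 (R'): R=RRWW U=WBOB F=GWGO D=RGYG B=YBRB
After move 3 (F): F=GGOW U=WBYY R=ORBW D=WRYG L=OROG
After move 4 (R): R=BOWR U=WGYW F=GROG D=WRYY B=YBBB
After move 5 (F'): F=RGGO U=WGBW R=ROWR D=RGYY L=OWOY
Query 1: U[2] = B
Query 2: R[0] = R
Query 3: B[3] = B

Answer: B R B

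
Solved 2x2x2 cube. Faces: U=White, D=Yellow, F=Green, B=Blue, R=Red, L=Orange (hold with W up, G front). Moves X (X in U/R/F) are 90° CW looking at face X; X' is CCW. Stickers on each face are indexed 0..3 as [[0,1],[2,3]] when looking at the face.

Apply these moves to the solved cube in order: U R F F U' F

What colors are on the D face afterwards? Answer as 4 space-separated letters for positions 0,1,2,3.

Answer: G Y Y O

Derivation:
After move 1 (U): U=WWWW F=RRGG R=BBRR B=OOBB L=GGOO
After move 2 (R): R=RBRB U=WRWG F=RYGY D=YBYO B=WOWB
After move 3 (F): F=GRYY U=WROG R=WBGB D=RRYO L=GYOB
After move 4 (F): F=YGYR U=WRBY R=OBGB D=GWYO L=GROR
After move 5 (U'): U=RYWB F=GRYR R=YGGB B=OBWB L=WOOR
After move 6 (F): F=YGRR U=RYRO R=WGBB D=GYYO L=WGOW
Query: D face = GYYO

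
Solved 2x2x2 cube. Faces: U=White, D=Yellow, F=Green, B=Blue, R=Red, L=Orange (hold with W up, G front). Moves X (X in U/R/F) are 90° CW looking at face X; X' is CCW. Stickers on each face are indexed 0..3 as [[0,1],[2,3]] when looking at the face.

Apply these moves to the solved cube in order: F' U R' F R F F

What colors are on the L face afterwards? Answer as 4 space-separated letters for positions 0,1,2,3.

After move 1 (F'): F=GGGG U=WWRR R=YRYR D=OOYY L=OWOW
After move 2 (U): U=RWRW F=YRGG R=BBYR B=OWBB L=GGOW
After move 3 (R'): R=BRBY U=RBRO F=YWGW D=ORYG B=YWOB
After move 4 (F): F=GYWW U=RBWG R=RROY D=BBYG L=GOOR
After move 5 (R): R=ORYR U=RYWW F=GBWG D=BOYY B=GWBB
After move 6 (F): F=WGGB U=RYRO R=WRWR D=YOYY L=GBOO
After move 7 (F): F=GWBG U=RYOB R=RROR D=WWYY L=GYOO
Query: L face = GYOO

Answer: G Y O O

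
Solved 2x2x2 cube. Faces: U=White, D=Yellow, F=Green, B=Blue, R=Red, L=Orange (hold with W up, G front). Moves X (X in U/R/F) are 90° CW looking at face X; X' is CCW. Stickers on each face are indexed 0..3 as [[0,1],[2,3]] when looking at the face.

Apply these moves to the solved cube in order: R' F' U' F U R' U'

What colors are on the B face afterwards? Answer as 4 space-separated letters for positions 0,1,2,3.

Answer: R R W B

Derivation:
After move 1 (R'): R=RRRR U=WBWB F=GWGW D=YGYG B=YBYB
After move 2 (F'): F=WWGG U=WBRR R=GRYR D=OOYG L=OBOW
After move 3 (U'): U=BRWR F=OBGG R=WWYR B=GRYB L=YBOW
After move 4 (F): F=GOGB U=BRWB R=WWRR D=YWYG L=YOOO
After move 5 (U): U=WBBR F=WWGB R=GRRR B=YOYB L=GOOO
After move 6 (R'): R=RRGR U=WYBY F=WBGR D=YWYB B=GOWB
After move 7 (U'): U=YYWB F=GOGR R=WBGR B=RRWB L=GOOO
Query: B face = RRWB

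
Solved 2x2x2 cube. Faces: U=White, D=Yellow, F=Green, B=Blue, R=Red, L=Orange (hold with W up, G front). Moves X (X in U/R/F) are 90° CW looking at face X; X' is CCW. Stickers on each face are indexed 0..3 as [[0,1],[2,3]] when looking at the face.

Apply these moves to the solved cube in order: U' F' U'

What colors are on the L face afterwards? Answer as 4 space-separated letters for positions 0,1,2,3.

After move 1 (U'): U=WWWW F=OOGG R=GGRR B=RRBB L=BBOO
After move 2 (F'): F=OGOG U=WWGR R=YGYR D=BOYY L=BWOW
After move 3 (U'): U=WRWG F=BWOG R=OGYR B=YGBB L=RROW
Query: L face = RROW

Answer: R R O W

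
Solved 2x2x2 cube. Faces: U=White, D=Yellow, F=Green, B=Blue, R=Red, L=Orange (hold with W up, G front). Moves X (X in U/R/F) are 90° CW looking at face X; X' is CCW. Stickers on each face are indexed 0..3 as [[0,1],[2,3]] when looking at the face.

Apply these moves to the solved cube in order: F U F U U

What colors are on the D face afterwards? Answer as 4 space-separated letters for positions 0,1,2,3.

After move 1 (F): F=GGGG U=WWOO R=WRWR D=RRYY L=OYOY
After move 2 (U): U=OWOW F=WRGG R=BBWR B=OYBB L=GGOY
After move 3 (F): F=GWGR U=OWYG R=OBWR D=WBYY L=GROR
After move 4 (U): U=YOGW F=OBGR R=OYWR B=GRBB L=GWOR
After move 5 (U): U=GYWO F=OYGR R=GRWR B=GWBB L=OBOR
Query: D face = WBYY

Answer: W B Y Y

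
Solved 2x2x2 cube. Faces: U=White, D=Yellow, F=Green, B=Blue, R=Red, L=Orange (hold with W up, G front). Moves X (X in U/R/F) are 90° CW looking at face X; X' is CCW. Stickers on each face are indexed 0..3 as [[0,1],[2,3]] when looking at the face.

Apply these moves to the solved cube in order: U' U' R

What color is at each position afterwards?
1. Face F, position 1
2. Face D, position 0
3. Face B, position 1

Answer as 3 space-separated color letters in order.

After move 1 (U'): U=WWWW F=OOGG R=GGRR B=RRBB L=BBOO
After move 2 (U'): U=WWWW F=BBGG R=OORR B=GGBB L=RROO
After move 3 (R): R=RORO U=WBWG F=BYGY D=YBYG B=WGWB
Query 1: F[1] = Y
Query 2: D[0] = Y
Query 3: B[1] = G

Answer: Y Y G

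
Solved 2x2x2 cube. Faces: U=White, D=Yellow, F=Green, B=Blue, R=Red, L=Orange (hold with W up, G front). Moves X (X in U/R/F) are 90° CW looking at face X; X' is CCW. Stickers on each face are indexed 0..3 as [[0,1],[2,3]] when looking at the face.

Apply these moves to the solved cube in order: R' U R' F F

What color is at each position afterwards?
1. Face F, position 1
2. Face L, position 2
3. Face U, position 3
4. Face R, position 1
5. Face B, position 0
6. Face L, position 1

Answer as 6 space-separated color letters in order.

Answer: G O Y R G Y

Derivation:
After move 1 (R'): R=RRRR U=WBWB F=GWGW D=YGYG B=YBYB
After move 2 (U): U=WWBB F=RRGW R=YBRR B=OOYB L=GWOO
After move 3 (R'): R=BRYR U=WYBO F=RWGB D=YRYW B=GOGB
After move 4 (F): F=GRBW U=WYOW R=BROR D=YBYW L=GYOR
After move 5 (F): F=BGWR U=WYRY R=ORWR D=OBYW L=GYOB
Query 1: F[1] = G
Query 2: L[2] = O
Query 3: U[3] = Y
Query 4: R[1] = R
Query 5: B[0] = G
Query 6: L[1] = Y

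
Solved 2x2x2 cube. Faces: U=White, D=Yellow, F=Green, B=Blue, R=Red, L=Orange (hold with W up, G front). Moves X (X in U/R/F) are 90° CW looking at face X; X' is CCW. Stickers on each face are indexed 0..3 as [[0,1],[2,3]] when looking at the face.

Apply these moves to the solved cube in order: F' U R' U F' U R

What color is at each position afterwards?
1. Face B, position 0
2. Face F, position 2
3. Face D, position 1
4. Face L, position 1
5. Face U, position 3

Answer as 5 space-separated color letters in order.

Answer: R B O W G

Derivation:
After move 1 (F'): F=GGGG U=WWRR R=YRYR D=OOYY L=OWOW
After move 2 (U): U=RWRW F=YRGG R=BBYR B=OWBB L=GGOW
After move 3 (R'): R=BRBY U=RBRO F=YWGW D=ORYG B=YWOB
After move 4 (U): U=RROB F=BRGW R=YWBY B=GGOB L=YWOW
After move 5 (F'): F=RWBG U=RRYB R=RWOY D=WWYG L=YBOO
After move 6 (U): U=YRBR F=RWBG R=GGOY B=YBOB L=RWOO
After move 7 (R): R=OGYG U=YWBG F=RWBG D=WOYY B=RBRB
Query 1: B[0] = R
Query 2: F[2] = B
Query 3: D[1] = O
Query 4: L[1] = W
Query 5: U[3] = G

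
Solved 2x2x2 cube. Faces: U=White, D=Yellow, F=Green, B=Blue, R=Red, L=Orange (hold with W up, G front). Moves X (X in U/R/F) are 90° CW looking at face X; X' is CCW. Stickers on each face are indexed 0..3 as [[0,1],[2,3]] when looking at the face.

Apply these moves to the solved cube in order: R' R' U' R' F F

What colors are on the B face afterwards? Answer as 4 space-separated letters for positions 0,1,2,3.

Answer: W R W B

Derivation:
After move 1 (R'): R=RRRR U=WBWB F=GWGW D=YGYG B=YBYB
After move 2 (R'): R=RRRR U=WYWY F=GBGB D=YWYW B=GBGB
After move 3 (U'): U=YYWW F=OOGB R=GBRR B=RRGB L=GBOO
After move 4 (R'): R=BRGR U=YGWR F=OYGW D=YOYB B=WRWB
After move 5 (F): F=GOWY U=YGOB R=WRRR D=GBYB L=GYOO
After move 6 (F): F=WGYO U=YGOY R=ORBR D=RWYB L=GGOB
Query: B face = WRWB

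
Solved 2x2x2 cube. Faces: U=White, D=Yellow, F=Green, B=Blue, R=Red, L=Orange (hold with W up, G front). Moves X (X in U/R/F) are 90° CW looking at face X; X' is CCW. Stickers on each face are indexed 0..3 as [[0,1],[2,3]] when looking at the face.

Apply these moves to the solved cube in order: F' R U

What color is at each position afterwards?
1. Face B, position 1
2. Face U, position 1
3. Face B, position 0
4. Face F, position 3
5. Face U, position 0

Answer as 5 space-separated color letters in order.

After move 1 (F'): F=GGGG U=WWRR R=YRYR D=OOYY L=OWOW
After move 2 (R): R=YYRR U=WGRG F=GOGY D=OBYB B=RBWB
After move 3 (U): U=RWGG F=YYGY R=RBRR B=OWWB L=GOOW
Query 1: B[1] = W
Query 2: U[1] = W
Query 3: B[0] = O
Query 4: F[3] = Y
Query 5: U[0] = R

Answer: W W O Y R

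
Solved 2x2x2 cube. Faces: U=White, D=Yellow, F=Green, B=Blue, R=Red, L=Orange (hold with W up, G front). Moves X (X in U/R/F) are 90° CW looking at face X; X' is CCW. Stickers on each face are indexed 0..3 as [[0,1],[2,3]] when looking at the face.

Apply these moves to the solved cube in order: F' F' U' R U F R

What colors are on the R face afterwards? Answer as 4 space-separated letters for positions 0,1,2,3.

Answer: R G G R

Derivation:
After move 1 (F'): F=GGGG U=WWRR R=YRYR D=OOYY L=OWOW
After move 2 (F'): F=GGGG U=WWYY R=OROR D=WWYY L=OROR
After move 3 (U'): U=WYWY F=ORGG R=GGOR B=ORBB L=BBOR
After move 4 (R): R=OGRG U=WRWG F=OWGY D=WBYO B=YRYB
After move 5 (U): U=WWGR F=OGGY R=YRRG B=BBYB L=OWOR
After move 6 (F): F=GOYG U=WWRW R=GRRG D=RYYO L=OWOB
After move 7 (R): R=RGGR U=WORG F=GYYO D=RYYB B=WBWB
Query: R face = RGGR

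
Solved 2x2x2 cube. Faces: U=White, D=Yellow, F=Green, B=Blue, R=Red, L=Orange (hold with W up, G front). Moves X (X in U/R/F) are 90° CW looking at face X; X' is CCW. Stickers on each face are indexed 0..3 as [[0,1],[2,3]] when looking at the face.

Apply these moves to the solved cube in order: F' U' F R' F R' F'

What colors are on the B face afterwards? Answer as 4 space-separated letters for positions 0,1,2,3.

Answer: W R G B

Derivation:
After move 1 (F'): F=GGGG U=WWRR R=YRYR D=OOYY L=OWOW
After move 2 (U'): U=WRWR F=OWGG R=GGYR B=YRBB L=BBOW
After move 3 (F): F=GOGW U=WRWB R=WGRR D=YGYY L=BOOO
After move 4 (R'): R=GRWR U=WBWY F=GRGB D=YOYW B=YRGB
After move 5 (F): F=GGBR U=WBOO R=WRYR D=WGYW L=BYOO
After move 6 (R'): R=RRWY U=WGOY F=GBBO D=WGYR B=WRGB
After move 7 (F'): F=BOGB U=WGRW R=GRWY D=YOYR L=BYOO
Query: B face = WRGB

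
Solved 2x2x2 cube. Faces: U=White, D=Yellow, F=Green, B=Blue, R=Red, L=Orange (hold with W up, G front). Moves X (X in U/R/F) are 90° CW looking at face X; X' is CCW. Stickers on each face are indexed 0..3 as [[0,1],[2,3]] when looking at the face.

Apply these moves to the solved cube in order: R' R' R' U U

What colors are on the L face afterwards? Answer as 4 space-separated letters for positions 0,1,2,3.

After move 1 (R'): R=RRRR U=WBWB F=GWGW D=YGYG B=YBYB
After move 2 (R'): R=RRRR U=WYWY F=GBGB D=YWYW B=GBGB
After move 3 (R'): R=RRRR U=WGWG F=GYGY D=YBYB B=WBWB
After move 4 (U): U=WWGG F=RRGY R=WBRR B=OOWB L=GYOO
After move 5 (U): U=GWGW F=WBGY R=OORR B=GYWB L=RROO
Query: L face = RROO

Answer: R R O O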